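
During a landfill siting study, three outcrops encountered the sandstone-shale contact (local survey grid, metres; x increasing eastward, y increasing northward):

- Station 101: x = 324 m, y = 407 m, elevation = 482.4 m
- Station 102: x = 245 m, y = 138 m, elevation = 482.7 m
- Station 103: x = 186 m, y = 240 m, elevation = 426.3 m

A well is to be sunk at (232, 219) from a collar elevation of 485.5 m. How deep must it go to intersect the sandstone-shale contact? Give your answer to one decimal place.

26.2 m

Let the plane be z = a·x + b·y + c.
Station 102−Station 101: −79a − 269b = 0.3;  Station 103−Station 101: −138a − 167b = −56.1.
Solving gives a = 0.63275, b = −0.18694.
Then c = 482.4 − a·324 − b·407 = 353.47.
At (232, 219): z_contact = 146.80 − 40.94 + 353.47 = 459.33 m.
Depth below ground = 485.5 − 459.33 = 26.2 m.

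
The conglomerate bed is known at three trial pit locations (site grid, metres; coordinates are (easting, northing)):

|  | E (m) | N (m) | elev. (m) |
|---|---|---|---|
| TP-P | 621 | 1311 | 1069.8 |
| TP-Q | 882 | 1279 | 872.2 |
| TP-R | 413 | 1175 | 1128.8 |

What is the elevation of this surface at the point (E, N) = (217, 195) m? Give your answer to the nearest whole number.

665 m

Let the plane be z = a·E + b·N + c.
TP-Q−TP-P: 261a − 32b = −197.6;  TP-R−TP-P: −208a − 136b = 59.
Solving gives a = −0.68233, b = 0.60974.
Then c = 1069.8 − a·621 − b·1311 = 694.16.
At (217, 195): z = −148.1 + 118.9 + 694.16 = 665.0 m.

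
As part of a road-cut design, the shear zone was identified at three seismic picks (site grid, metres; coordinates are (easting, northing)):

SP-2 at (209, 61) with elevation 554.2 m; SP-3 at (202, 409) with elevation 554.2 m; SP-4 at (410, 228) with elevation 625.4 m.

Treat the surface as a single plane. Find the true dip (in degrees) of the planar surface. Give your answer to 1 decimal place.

Let the plane be z = a·E + b·N + c.
SP-3−SP-2: −7a + 348b = 0;  SP-4−SP-2: 201a + 167b = 71.2.
Solving gives a = 0.34841, b = 0.00701.
Gradient magnitude |∇z| = √(a² + b²) = √(0.12139 + 0.00005) = 0.34848.
True dip = arctan(0.34848) = 19.2°, dipping toward W (azimuth ≈ 269°).

19.2°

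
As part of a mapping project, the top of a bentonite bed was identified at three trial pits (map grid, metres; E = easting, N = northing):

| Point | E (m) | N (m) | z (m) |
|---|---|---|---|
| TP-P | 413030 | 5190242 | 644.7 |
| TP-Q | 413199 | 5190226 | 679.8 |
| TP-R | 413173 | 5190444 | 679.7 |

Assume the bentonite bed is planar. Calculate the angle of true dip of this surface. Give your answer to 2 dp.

11.94°

Two edge vectors: TP-P→TP-Q = (169, -16, 35.1), TP-P→TP-R = (143, 202, 35).
Normal n = (TP-P→TP-Q) × (TP-P→TP-R) = (-7650.2, -895.7, 36426).
So ∂z/∂E = −n_x/n_z = 0.21002 and ∂z/∂N = −n_y/n_z = 0.02459.
Gradient magnitude |∇z| = √(a² + b²) = √(0.04411 + 0.00060) = 0.21145.
True dip = arctan(0.21145) = 11.94°, dipping toward W (azimuth ≈ 263°).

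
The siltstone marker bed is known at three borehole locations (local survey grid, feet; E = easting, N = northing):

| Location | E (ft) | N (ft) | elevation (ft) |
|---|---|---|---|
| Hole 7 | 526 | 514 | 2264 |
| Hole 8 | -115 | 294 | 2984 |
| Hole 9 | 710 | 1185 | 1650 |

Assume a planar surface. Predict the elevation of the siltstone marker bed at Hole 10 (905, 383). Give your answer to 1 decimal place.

Two edge vectors: Hole 7→Hole 8 = (-641, -220, 720), Hole 7→Hole 9 = (184, 671, -614).
Normal n = (Hole 7→Hole 8) × (Hole 7→Hole 9) = (-348040, -261094, -389631).
So ∂z/∂E = −n_x/n_z = −0.893255 and ∂z/∂N = −n_y/n_z = −0.670106.
Intercept c from Hole 7: 2264 + 469.85 + 344.43 = 3078.29.
At (905, 383): z = −808.4 − 256.7 + 3078.29 = 2013.2 ft.

2013.2 ft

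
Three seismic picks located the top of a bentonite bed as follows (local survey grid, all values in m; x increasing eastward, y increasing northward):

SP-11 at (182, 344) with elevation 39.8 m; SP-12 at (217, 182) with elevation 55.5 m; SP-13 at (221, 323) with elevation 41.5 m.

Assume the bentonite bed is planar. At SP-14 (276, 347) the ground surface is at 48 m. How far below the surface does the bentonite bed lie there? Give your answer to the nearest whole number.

Two edge vectors: SP-11→SP-12 = (35, -162, 15.7), SP-11→SP-13 = (39, -21, 1.7).
Normal n = (SP-11→SP-12) × (SP-11→SP-13) = (54.3, 552.8, 5583).
So ∂z/∂x = −n_x/n_z = −0.00973 and ∂z/∂y = −n_y/n_z = −0.09901.
Intercept c from SP-11: 39.8 + 1.77 + 34.06 = 75.63.
At (276, 347): z_contact = −2.7 − 34.4 + 75.63 = 38.6 m.
Depth below ground = 48 − 38.6 = 9 m.

9 m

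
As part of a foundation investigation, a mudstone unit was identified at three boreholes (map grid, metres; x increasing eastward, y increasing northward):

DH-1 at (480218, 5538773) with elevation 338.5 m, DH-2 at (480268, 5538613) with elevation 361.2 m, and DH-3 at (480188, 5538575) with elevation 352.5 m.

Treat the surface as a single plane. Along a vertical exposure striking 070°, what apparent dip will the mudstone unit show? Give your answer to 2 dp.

Two edge vectors: DH-1→DH-2 = (50, -160, 22.7), DH-1→DH-3 = (-30, -198, 14).
Normal n = (DH-1→DH-2) × (DH-1→DH-3) = (2254.6, -1381, -14700).
So ∂z/∂x = −n_x/n_z = 0.15337 and ∂z/∂y = −n_y/n_z = −0.09395.
Unit vector along 070° is (sin 70°, cos 70°) = (0.9397, 0.3420).
Slope in that direction = a·(0.9397) + b·(0.3420) = 0.11199.
Apparent dip = arctan|0.11199| = 6.39° (true dip is 10.2°, so apparent ≤ true as expected).

6.39°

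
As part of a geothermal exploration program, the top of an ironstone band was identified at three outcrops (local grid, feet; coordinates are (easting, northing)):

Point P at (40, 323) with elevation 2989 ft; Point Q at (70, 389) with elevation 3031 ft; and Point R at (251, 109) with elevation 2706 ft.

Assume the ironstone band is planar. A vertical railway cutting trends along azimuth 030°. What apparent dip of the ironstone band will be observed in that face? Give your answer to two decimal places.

26.59°

Let the plane be z = a·E + b·N + c.
Point Q−Point P: 30a + 66b = 42;  Point R−Point P: 211a − 214b = −283.
Solving gives a = −0.47626, b = 0.85285.
Unit vector along 030° is (sin 30°, cos 30°) = (0.5000, 0.8660).
Slope in that direction = a·(0.5000) + b·(0.8660) = 0.50046.
Apparent dip = arctan|0.50046| = 26.59° (true dip is 44.3°, so apparent ≤ true as expected).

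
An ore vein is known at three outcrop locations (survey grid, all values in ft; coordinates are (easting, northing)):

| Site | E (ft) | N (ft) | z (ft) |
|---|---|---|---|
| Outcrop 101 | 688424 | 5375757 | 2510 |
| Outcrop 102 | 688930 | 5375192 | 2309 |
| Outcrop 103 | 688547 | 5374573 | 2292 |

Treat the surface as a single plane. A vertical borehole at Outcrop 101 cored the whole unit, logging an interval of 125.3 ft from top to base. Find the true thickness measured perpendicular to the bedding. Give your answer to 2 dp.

120.96 ft

Let the plane be z = a·E + b·N + c.
Outcrop 102−Outcrop 101: 506a − 565b = −201;  Outcrop 103−Outcrop 101: 123a − 1184b = −218.
Solving gives a = −0.21679, b = 0.16160.
|∇z| = √(a²+b²) = 0.27039, so dip δ = arctan(0.27039) = 15.13°.
True thickness = vertical thickness × cos δ = 125.3 × cos 15.13° = 120.96 ft.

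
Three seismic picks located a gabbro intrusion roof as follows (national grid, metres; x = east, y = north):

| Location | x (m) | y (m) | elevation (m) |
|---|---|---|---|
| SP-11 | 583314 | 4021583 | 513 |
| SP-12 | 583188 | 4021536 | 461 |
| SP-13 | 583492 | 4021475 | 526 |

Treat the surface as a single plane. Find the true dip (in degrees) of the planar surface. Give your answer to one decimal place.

24.1°

Let the plane be z = a·x + b·y + c.
SP-12−SP-11: −126a − 47b = −52;  SP-13−SP-11: 178a − 108b = 13.
Solving gives a = 0.28338, b = 0.34668.
Gradient magnitude |∇z| = √(a² + b²) = √(0.08030 + 0.12019) = 0.44776.
True dip = arctan(0.44776) = 24.1°, dipping toward SW (azimuth ≈ 219°).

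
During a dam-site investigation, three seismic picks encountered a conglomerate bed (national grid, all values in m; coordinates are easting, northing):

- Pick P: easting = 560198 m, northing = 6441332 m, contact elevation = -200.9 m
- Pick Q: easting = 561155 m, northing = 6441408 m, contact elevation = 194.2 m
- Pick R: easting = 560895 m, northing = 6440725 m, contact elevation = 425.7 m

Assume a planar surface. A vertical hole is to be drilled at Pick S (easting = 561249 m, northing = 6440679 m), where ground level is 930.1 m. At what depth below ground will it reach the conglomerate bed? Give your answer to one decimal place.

320.3 m

Two edge vectors: Pick P→Pick Q = (957, 76, 395.1), Pick P→Pick R = (697, -607, 626.6).
Normal n = (Pick P→Pick Q) × (Pick P→Pick R) = (287447.3, -324271.5, -633871).
So ∂z/∂easting = −n_x/n_z = 0.453479178 and ∂z/∂northing = −n_y/n_z = −0.511573333.
Intercept c from Pick P: -200.9 − 254038.13 + 3295213.68 = 3040974.65.
At (561249, 6440679): z_contact = 254514.74 − 3294879.62 + 3040974.65 = 609.76 m.
Depth below ground = 930.1 − 609.76 = 320.3 m.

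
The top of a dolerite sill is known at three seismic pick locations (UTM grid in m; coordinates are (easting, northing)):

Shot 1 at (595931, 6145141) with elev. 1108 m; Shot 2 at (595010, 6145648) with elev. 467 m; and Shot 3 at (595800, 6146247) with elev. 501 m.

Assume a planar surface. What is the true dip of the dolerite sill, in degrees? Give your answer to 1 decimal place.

33.1°

Let the plane be z = a·E + b·N + c.
Shot 2−Shot 1: −921a + 507b = −641;  Shot 3−Shot 1: −131a + 1106b = −607.
Solving gives a = 0.42133, b = −0.49892.
Gradient magnitude |∇z| = √(a² + b²) = √(0.17752 + 0.24892) = 0.65303.
True dip = arctan(0.65303) = 33.1°, dipping toward NW (azimuth ≈ 320°).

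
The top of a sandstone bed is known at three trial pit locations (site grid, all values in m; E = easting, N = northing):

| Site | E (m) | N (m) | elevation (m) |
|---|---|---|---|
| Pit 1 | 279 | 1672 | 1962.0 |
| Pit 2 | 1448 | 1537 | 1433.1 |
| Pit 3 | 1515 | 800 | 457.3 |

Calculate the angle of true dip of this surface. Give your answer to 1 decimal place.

53.1°

Let the plane be z = a·E + b·N + c.
Pit 2−Pit 1: 1169a − 135b = −528.9;  Pit 3−Pit 1: 1236a − 872b = −1504.7.
Solving gives a = −0.30271, b = 1.29650.
Gradient magnitude |∇z| = √(a² + b²) = √(0.09164 + 1.68090) = 1.33137.
True dip = arctan(1.33137) = 53.1°, dipping toward SSE (azimuth ≈ 167°).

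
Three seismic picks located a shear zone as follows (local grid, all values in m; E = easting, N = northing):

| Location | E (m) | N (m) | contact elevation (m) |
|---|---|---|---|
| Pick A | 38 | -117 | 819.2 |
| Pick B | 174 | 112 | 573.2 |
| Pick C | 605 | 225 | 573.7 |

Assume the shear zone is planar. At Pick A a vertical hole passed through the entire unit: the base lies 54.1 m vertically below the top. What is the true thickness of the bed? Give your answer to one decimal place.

32.7 m

Two edge vectors: Pick A→Pick B = (136, 229, -246), Pick A→Pick C = (567, 342, -245.5).
Normal n = (Pick A→Pick B) × (Pick A→Pick C) = (27912.5, -106094, -83331).
So ∂z/∂E = −n_x/n_z = 0.33496 and ∂z/∂N = −n_y/n_z = −1.27316.
|∇z| = √(a²+b²) = 1.31649, so dip δ = arctan(1.31649) = 52.78°.
True thickness = vertical thickness × cos δ = 54.1 × cos 52.78° = 32.7 m.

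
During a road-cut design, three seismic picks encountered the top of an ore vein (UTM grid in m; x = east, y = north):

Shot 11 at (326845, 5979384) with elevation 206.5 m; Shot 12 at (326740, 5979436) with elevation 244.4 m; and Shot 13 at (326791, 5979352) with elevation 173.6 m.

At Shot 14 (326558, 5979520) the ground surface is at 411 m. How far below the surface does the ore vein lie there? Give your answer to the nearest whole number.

106 m

Two edge vectors: Shot 11→Shot 12 = (-105, 52, 37.9), Shot 11→Shot 13 = (-54, -32, -32.9).
Normal n = (Shot 11→Shot 12) × (Shot 11→Shot 13) = (-498, -5501.1, 6168).
So ∂z/∂x = −n_x/n_z = 0.08073930 and ∂z/∂y = −n_y/n_z = 0.89187743.
Intercept c from Shot 11: 206.5 − 26389.24 − 5332877.65 = −5359060.38.
At (326558, 5979520): z_contact = 26366.1 + 5332998.9 − 5359060.38 = 304.6 m.
Depth below ground = 411 − 304.6 = 106 m.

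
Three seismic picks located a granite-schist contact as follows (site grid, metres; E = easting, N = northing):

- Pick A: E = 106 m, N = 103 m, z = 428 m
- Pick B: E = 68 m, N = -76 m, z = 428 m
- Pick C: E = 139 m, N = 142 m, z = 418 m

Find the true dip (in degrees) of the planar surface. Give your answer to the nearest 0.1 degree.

22.5°

Two edge vectors: Pick A→Pick B = (-38, -179, 0), Pick A→Pick C = (33, 39, -10).
Normal n = (Pick A→Pick B) × (Pick A→Pick C) = (1790, -380, 4425).
So ∂z/∂E = −n_x/n_z = −0.40452 and ∂z/∂N = −n_y/n_z = 0.08588.
Gradient magnitude |∇z| = √(a² + b²) = √(0.16364 + 0.00737) = 0.41353.
True dip = arctan(0.41353) = 22.5°, dipping toward ESE (azimuth ≈ 102°).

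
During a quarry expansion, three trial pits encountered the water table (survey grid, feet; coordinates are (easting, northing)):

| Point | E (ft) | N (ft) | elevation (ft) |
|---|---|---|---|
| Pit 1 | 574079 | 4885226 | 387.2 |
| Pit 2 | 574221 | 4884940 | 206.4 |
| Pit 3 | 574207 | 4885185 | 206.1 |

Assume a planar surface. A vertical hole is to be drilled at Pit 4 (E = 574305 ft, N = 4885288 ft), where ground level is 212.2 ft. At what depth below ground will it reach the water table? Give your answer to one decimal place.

Let the plane be z = a·E + b·N + c.
Pit 2−Pit 1: 142a − 286b = −180.8;  Pit 3−Pit 1: 128a − 41b = −181.1.
Solving gives a = −1.441622816, b = −0.083602936.
Then c = 387.2 − a·574079 − b·4885226 = 1236411.82.
At (574305, 4885288): z_contact = −827931.19 − 408424.42 + 1236411.82 = 56.21 ft.
Depth below ground = 212.2 − 56.21 = 156.0 ft.

156.0 ft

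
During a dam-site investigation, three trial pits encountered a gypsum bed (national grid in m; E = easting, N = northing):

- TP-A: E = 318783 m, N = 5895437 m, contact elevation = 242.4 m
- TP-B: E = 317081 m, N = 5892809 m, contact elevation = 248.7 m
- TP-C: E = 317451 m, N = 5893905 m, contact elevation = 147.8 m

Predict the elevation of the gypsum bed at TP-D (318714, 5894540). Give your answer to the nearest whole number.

Let the plane be z = a·E + b·N + c.
TP-B−TP-A: −1702a − 2628b = 6.3;  TP-C−TP-A: −1332a − 1532b = −94.6.
Solving gives a = 0.28919501, b = −0.18969175.
Then c = 242.4 − a·318783 − b·5895437 = 1026367.69.
At (318714, 5894540): z = 92170.5 − 1118145.6 + 1026367.69 = 392.6 m.

393 m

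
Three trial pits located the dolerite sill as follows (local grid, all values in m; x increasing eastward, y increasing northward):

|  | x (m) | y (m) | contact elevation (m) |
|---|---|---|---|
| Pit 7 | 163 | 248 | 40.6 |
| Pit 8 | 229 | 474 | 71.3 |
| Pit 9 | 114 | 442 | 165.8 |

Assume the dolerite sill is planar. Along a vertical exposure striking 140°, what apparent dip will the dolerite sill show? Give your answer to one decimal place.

42.4°

Let the plane be z = a·x + b·y + c.
Pit 8−Pit 7: 66a + 226b = 30.7;  Pit 9−Pit 7: −49a + 194b = 125.2.
Solving gives a = −0.93556, b = 0.40906.
Unit vector along 140° is (sin 140°, cos 140°) = (0.6428, -0.7660).
Slope in that direction = a·(0.6428) + b·(-0.7660) = −0.91473.
Apparent dip = arctan|0.91473| = 42.4° (true dip is 45.6°, so apparent ≤ true as expected).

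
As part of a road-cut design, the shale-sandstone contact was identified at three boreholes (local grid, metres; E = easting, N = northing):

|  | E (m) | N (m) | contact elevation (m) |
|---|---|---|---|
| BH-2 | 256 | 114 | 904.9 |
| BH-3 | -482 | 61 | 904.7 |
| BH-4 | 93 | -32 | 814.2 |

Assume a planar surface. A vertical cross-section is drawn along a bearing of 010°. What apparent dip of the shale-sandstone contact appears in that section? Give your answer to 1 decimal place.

Two edge vectors: BH-2→BH-3 = (-738, -53, -0.2), BH-2→BH-4 = (-163, -146, -90.7).
Normal n = (BH-2→BH-3) × (BH-2→BH-4) = (4777.9, -66904, 99109).
So ∂z/∂E = −n_x/n_z = −0.04821 and ∂z/∂N = −n_y/n_z = 0.67505.
Unit vector along 010° is (sin 10°, cos 10°) = (0.1736, 0.9848).
Slope in that direction = a·(0.1736) + b·(0.9848) = 0.65643.
Apparent dip = arctan|0.65643| = 33.3° (true dip is 34.1°, so apparent ≤ true as expected).

33.3°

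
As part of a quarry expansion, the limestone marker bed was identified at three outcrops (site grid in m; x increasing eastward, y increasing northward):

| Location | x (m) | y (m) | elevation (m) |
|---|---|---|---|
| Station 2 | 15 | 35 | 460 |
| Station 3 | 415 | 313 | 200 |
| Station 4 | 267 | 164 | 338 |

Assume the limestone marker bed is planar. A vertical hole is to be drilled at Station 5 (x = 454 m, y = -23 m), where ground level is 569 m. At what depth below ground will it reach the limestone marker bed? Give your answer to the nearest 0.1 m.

65.4 m

Let the plane be z = a·x + b·y + c.
Station 3−Station 2: 400a + 278b = −260;  Station 4−Station 2: 252a + 129b = −122.
Solving gives a = −0.02037, b = −0.90594.
Then c = 460 − a·15 − b·35 = 492.01.
At (454, -23): z_contact = −9.25 + 20.84 + 492.01 = 503.60 m.
Depth below ground = 569 − 503.60 = 65.4 m.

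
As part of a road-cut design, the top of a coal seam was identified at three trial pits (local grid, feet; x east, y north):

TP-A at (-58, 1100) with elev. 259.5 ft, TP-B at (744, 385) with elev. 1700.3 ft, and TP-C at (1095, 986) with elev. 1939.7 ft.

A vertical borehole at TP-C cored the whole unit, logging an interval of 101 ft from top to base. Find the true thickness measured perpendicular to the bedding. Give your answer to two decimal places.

Let the plane be z = a·x + b·y + c.
TP-B−TP-A: 802a − 715b = 1440.8;  TP-C−TP-A: 1153a − 114b = 1680.2.
Solving gives a = 1.41492, b = −0.42802.
|∇z| = √(a²+b²) = 1.47824, so dip δ = arctan(1.47824) = 55.92°.
True thickness = vertical thickness × cos δ = 101 × cos 55.92° = 56.59 ft.

56.59 ft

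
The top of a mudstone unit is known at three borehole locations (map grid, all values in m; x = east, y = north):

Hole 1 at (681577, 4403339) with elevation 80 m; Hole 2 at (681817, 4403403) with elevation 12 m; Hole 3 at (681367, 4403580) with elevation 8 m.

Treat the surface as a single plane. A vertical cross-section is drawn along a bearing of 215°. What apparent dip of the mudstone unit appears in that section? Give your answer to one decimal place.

24.6°

Two edge vectors: Hole 1→Hole 2 = (240, 64, -68), Hole 1→Hole 3 = (-210, 241, -72).
Normal n = (Hole 1→Hole 2) × (Hole 1→Hole 3) = (11780, 31560, 71280).
So ∂z/∂x = −n_x/n_z = −0.16526 and ∂z/∂y = −n_y/n_z = −0.44276.
Unit vector along 215° is (sin 215°, cos 215°) = (-0.5736, -0.8192).
Slope in that direction = a·(-0.5736) + b·(-0.8192) = 0.45748.
Apparent dip = arctan|0.45748| = 24.6° (true dip is 25.3°, so apparent ≤ true as expected).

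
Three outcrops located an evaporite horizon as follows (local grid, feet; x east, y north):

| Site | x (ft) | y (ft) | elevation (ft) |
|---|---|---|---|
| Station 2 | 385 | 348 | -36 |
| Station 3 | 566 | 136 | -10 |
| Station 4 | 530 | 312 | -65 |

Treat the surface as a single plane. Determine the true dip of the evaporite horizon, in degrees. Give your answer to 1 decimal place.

25.3°

Two edge vectors: Station 2→Station 3 = (181, -212, 26), Station 2→Station 4 = (145, -36, -29).
Normal n = (Station 2→Station 3) × (Station 2→Station 4) = (7084, 9019, 24224).
So ∂z/∂x = −n_x/n_z = −0.29244 and ∂z/∂y = −n_y/n_z = −0.37232.
Gradient magnitude |∇z| = √(a² + b²) = √(0.08552 + 0.13862) = 0.47343.
True dip = arctan(0.47343) = 25.3°, dipping toward NE (azimuth ≈ 038°).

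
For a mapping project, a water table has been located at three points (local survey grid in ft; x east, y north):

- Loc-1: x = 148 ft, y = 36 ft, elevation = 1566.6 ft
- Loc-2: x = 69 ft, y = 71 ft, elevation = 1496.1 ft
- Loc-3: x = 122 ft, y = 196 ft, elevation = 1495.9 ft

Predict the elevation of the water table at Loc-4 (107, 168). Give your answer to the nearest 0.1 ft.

Let the plane be z = a·x + b·y + c.
Loc-2−Loc-1: −79a + 35b = −70.5;  Loc-3−Loc-1: −26a + 160b = −70.7.
Solving gives a = 0.75068, b = −0.31989.
Then c = 1566.6 − a·148 − b·36 = 1467.02.
At (107, 168): z = 80.3 − 53.7 + 1467.02 = 1493.6 ft.

1493.6 ft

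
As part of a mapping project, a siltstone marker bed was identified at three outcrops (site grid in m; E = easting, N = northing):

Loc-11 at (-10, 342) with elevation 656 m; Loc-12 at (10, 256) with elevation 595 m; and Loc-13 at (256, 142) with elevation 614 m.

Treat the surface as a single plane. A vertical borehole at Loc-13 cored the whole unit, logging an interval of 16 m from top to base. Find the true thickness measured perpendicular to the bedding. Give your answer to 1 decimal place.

11.7 m

Two edge vectors: Loc-11→Loc-12 = (20, -86, -61), Loc-11→Loc-13 = (266, -200, -42).
Normal n = (Loc-11→Loc-12) × (Loc-11→Loc-13) = (-8588, -15386, 18876).
So ∂z/∂E = −n_x/n_z = 0.45497 and ∂z/∂N = −n_y/n_z = 0.81511.
|∇z| = √(a²+b²) = 0.93349, so dip δ = arctan(0.93349) = 43.03°.
True thickness = vertical thickness × cos δ = 16 × cos 43.03° = 11.7 m.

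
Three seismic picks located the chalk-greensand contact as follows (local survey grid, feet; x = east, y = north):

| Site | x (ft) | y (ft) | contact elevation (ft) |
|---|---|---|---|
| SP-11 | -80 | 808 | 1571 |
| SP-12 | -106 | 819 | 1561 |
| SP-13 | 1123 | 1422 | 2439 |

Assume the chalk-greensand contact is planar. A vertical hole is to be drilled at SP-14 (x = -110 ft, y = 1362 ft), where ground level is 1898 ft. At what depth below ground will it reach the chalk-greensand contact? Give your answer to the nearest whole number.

143 ft

Let the plane be z = a·x + b·y + c.
SP-12−SP-11: −26a + 11b = −10;  SP-13−SP-11: 1203a + 614b = 868.
Solving gives a = 0.53732, b = 0.36093.
Then c = 1571 − a·-80 − b·808 = 1322.36.
At (-110, 1362): z_contact = −59.1 + 491.6 + 1322.36 = 1754.8 ft.
Depth below ground = 1898 − 1754.8 = 143 ft.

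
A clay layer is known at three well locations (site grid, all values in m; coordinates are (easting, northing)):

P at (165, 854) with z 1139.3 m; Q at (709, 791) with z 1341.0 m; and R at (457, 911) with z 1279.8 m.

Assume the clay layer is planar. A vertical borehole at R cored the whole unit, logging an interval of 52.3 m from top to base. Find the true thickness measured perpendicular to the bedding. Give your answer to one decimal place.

45.9 m

Let the plane be z = a·E + b·N + c.
Q−P: 544a − 63b = 201.7;  R−P: 292a + 57b = 140.5.
Solving gives a = 0.41188, b = 0.35494.
|∇z| = √(a²+b²) = 0.54372, so dip δ = arctan(0.54372) = 28.53°.
True thickness = vertical thickness × cos δ = 52.3 × cos 28.53° = 45.9 m.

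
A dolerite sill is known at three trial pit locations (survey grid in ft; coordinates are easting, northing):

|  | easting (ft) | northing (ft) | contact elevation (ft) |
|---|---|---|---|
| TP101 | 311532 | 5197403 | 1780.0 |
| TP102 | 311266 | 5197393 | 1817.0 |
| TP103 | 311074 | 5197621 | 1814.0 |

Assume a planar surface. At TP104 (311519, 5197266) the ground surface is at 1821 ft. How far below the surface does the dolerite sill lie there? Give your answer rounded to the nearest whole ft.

Let the plane be z = a·easting + b·northing + c.
TP102−TP101: −266a − 10b = 37;  TP103−TP101: −458a + 218b = 34.
Solving gives a = −0.13434983, b = −0.12629459.
Then c = 1780 − a·311532 − b·5197403 = 700038.16.
At (311519, 5197266): z_contact = −41852.5 − 656386.6 + 700038.16 = 1799.0 ft.
Depth below ground = 1821 − 1799.0 = 22 ft.

22 ft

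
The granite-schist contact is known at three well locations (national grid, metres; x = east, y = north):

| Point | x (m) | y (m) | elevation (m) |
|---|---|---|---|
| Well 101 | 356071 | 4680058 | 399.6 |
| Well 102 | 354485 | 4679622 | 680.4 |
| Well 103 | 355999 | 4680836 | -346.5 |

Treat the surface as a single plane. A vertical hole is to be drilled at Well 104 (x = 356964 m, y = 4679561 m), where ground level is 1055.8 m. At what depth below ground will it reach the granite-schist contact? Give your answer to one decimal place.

Two edge vectors: Well 101→Well 102 = (-1586, -436, 280.8), Well 101→Well 103 = (-72, 778, -746.1).
Normal n = (Well 101→Well 102) × (Well 101→Well 103) = (106837.2, -1203532.2, -1265300).
So ∂z/∂x = −n_x/n_z = 0.084436260 and ∂z/∂y = −n_y/n_z = −0.951183277.
Intercept c from Well 101: 399.6 − 30065.30 + 4451592.90 = 4421927.20.
At (356964, 4679561): z_contact = 30140.71 − 4451120.17 + 4421927.20 = 947.74 m.
Depth below ground = 1055.8 − 947.74 = 108.1 m.

108.1 m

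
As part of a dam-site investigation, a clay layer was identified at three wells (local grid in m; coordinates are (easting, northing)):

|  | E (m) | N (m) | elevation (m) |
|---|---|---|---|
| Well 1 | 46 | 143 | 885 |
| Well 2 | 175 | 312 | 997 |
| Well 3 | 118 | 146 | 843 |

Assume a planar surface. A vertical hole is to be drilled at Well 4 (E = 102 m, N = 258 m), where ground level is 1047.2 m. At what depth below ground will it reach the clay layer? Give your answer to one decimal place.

65.9 m

Let the plane be z = a·E + b·N + c.
Well 2−Well 1: 129a + 169b = 112;  Well 3−Well 1: 72a + 3b = −42.
Solving gives a = −0.63102, b = 1.14439.
Then c = 885 − a·46 − b·143 = 750.38.
At (102, 258): z_contact = −64.36 + 295.25 + 750.38 = 981.27 m.
Depth below ground = 1047.2 − 981.27 = 65.9 m.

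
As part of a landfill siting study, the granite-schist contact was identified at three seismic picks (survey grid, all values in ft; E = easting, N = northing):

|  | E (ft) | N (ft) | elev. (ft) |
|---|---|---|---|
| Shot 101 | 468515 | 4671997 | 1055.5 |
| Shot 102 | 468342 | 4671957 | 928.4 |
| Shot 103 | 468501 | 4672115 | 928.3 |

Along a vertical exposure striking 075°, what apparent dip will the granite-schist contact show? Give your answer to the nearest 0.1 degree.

Let the plane be z = a·E + b·N + c.
Shot 102−Shot 101: −173a − 40b = −127.1;  Shot 103−Shot 101: −14a + 118b = −127.2.
Solving gives a = 0.95765, b = −0.96435.
Unit vector along 075° is (sin 75°, cos 75°) = (0.9659, 0.2588).
Slope in that direction = a·(0.9659) + b·(0.2588) = 0.67543.
Apparent dip = arctan|0.67543| = 34.0° (true dip is 53.7°, so apparent ≤ true as expected).

34.0°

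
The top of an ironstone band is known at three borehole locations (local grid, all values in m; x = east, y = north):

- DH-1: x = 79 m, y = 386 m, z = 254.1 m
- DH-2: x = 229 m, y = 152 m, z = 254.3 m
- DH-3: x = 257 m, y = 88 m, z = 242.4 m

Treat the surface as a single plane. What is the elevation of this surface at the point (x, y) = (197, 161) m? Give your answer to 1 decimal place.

230.2 m

Two edge vectors: DH-1→DH-2 = (150, -234, 0.2), DH-1→DH-3 = (178, -298, -11.7).
Normal n = (DH-1→DH-2) × (DH-1→DH-3) = (2797.4, 1790.6, -3048).
So ∂z/∂x = −n_x/n_z = 0.91778 and ∂z/∂y = −n_y/n_z = 0.58747.
Intercept c from DH-1: 254.1 − 72.50 − 226.76 = −45.17.
At (197, 161): z = 180.8 + 94.6 − 45.17 = 230.2 m.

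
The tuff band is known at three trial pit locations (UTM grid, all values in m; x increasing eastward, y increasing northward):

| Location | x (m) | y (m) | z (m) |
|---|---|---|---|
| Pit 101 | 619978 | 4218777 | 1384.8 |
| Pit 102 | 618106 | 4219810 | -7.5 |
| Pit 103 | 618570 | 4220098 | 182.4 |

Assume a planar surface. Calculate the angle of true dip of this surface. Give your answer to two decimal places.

Two edge vectors: Pit 101→Pit 102 = (-1872, 1033, -1392.3), Pit 101→Pit 103 = (-1408, 1321, -1202.4).
Normal n = (Pit 101→Pit 102) × (Pit 101→Pit 103) = (597149.1, -290534.4, -1018448).
So ∂z/∂x = −n_x/n_z = 0.58633 and ∂z/∂y = −n_y/n_z = −0.28527.
Gradient magnitude |∇z| = √(a² + b²) = √(0.34379 + 0.08138) = 0.65205.
True dip = arctan(0.65205) = 33.11°, dipping toward WNW (azimuth ≈ 296°).

33.11°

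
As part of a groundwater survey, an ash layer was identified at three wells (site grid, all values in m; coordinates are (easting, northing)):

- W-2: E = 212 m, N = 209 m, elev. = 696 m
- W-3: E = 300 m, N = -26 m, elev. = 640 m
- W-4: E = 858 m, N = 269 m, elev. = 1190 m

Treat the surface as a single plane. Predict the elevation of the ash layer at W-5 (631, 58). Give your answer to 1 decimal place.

Two edge vectors: W-2→W-3 = (88, -235, -56), W-2→W-4 = (646, 60, 494).
Normal n = (W-2→W-3) × (W-2→W-4) = (-112730, -79648, 157090).
So ∂z/∂E = −n_x/n_z = 0.71761 and ∂z/∂N = −n_y/n_z = 0.50702.
Intercept c from W-2: 696 − 152.13 − 105.97 = 437.90.
At (631, 58): z = 452.8 + 29.4 + 437.90 = 920.1 m.

920.1 m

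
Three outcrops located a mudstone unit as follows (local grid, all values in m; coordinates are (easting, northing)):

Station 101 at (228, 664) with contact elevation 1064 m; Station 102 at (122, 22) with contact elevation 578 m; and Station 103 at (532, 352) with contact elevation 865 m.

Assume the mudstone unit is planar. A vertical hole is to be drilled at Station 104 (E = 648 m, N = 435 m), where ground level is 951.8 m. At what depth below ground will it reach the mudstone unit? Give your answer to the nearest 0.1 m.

Let the plane be z = a·E + b·N + c.
Station 102−Station 101: −106a − 642b = −486;  Station 103−Station 101: 304a − 312b = −199.
Solving gives a = 0.10460, b = 0.73974.
Then c = 1064 − a·228 − b·664 = 548.96.
At (648, 435): z_contact = 67.78 + 321.79 + 548.96 = 938.53 m.
Depth below ground = 951.8 − 938.53 = 13.3 m.

13.3 m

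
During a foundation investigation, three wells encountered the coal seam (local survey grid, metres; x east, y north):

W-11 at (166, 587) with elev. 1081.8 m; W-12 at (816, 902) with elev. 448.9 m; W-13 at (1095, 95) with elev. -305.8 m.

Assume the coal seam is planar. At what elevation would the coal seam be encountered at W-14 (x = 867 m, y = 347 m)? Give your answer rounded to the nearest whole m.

102 m

Let the plane be z = a·x + b·y + c.
W-12−W-11: 650a + 315b = −632.9;  W-13−W-11: 929a − 492b = −1387.6.
Solving gives a = −1.22214, b = 0.51267.
Then c = 1081.8 − a·166 − b·587 = 983.74.
At (867, 347): z = −1059.6 + 177.9 + 983.74 = 102.0 m.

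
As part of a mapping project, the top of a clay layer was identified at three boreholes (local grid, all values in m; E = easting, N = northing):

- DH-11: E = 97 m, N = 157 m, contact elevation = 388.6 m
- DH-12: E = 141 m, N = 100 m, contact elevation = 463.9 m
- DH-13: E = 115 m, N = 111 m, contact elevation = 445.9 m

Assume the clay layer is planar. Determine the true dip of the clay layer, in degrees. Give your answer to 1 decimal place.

Two edge vectors: DH-11→DH-12 = (44, -57, 75.3), DH-11→DH-13 = (18, -46, 57.3).
Normal n = (DH-11→DH-12) × (DH-11→DH-13) = (197.7, -1165.8, -998).
So ∂z/∂E = −n_x/n_z = 0.19810 and ∂z/∂N = −n_y/n_z = −1.16814.
Gradient magnitude |∇z| = √(a² + b²) = √(0.03924 + 1.36454) = 1.18481.
True dip = arctan(1.18481) = 49.8°, dipping toward N (azimuth ≈ 350°).

49.8°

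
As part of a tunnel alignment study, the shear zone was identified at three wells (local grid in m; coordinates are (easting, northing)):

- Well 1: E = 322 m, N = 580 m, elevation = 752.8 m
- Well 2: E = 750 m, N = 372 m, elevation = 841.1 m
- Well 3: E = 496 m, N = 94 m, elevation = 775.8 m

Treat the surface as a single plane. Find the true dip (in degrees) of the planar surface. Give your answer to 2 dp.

12.64°

Two edge vectors: Well 1→Well 2 = (428, -208, 88.3), Well 1→Well 3 = (174, -486, 23).
Normal n = (Well 1→Well 2) × (Well 1→Well 3) = (38129.8, 5520.2, -171816).
So ∂z/∂E = −n_x/n_z = 0.22192 and ∂z/∂N = −n_y/n_z = 0.03213.
Gradient magnitude |∇z| = √(a² + b²) = √(0.04925 + 0.00103) = 0.22424.
True dip = arctan(0.22424) = 12.64°, dipping toward W (azimuth ≈ 262°).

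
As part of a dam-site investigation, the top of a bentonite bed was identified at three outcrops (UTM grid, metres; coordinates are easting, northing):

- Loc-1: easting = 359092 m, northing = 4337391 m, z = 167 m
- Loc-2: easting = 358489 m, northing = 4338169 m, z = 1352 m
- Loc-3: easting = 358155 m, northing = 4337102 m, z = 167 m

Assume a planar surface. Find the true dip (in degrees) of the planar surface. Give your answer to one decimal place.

52.1°

Let the plane be z = a·easting + b·northing + c.
Loc-2−Loc-1: −603a + 778b = 1185;  Loc-3−Loc-1: −937a − 289b = 0.
Solving gives a = −0.37915, b = 1.22927.
Gradient magnitude |∇z| = √(a² + b²) = √(0.14375 + 1.51111) = 1.28642.
True dip = arctan(1.28642) = 52.1°, dipping toward SSE (azimuth ≈ 163°).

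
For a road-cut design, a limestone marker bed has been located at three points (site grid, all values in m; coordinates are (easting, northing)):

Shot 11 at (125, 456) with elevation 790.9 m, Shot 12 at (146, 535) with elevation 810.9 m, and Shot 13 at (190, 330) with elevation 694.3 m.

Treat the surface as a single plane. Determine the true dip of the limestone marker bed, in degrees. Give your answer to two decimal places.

Two edge vectors: Shot 11→Shot 12 = (21, 79, 20), Shot 11→Shot 13 = (65, -126, -96.6).
Normal n = (Shot 11→Shot 12) × (Shot 11→Shot 13) = (-5111.4, 3328.6, -7781).
So ∂z/∂E = −n_x/n_z = −0.65691 and ∂z/∂N = −n_y/n_z = 0.42779.
Gradient magnitude |∇z| = √(a² + b²) = √(0.43153 + 0.18300) = 0.78392.
True dip = arctan(0.78392) = 38.09°, dipping toward ESE (azimuth ≈ 123°).

38.09°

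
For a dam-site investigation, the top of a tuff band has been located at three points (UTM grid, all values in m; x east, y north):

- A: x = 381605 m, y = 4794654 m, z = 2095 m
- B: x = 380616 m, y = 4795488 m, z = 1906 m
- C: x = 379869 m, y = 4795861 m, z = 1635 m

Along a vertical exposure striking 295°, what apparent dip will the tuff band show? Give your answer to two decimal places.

Two edge vectors: A→B = (-989, 834, -189), A→C = (-1736, 1207, -460).
Normal n = (A→B) × (A→C) = (-155517, -126836, 254101).
So ∂z/∂x = −n_x/n_z = 0.61203 and ∂z/∂y = −n_y/n_z = 0.49916.
Unit vector along 295° is (sin 295°, cos 295°) = (-0.9063, 0.4226).
Slope in that direction = a·(-0.9063) + b·(0.4226) = −0.34373.
Apparent dip = arctan|0.34373| = 18.97° (true dip is 38.3°, so apparent ≤ true as expected).

18.97°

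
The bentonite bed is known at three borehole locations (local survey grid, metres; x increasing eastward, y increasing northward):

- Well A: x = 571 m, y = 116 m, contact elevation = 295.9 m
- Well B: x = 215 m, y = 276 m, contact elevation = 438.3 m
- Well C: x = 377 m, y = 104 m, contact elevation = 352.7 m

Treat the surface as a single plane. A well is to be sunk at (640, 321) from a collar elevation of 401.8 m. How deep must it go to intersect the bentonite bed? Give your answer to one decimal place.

Let the plane be z = a·x + b·y + c.
Well B−Well A: −356a + 160b = 142.4;  Well C−Well A: −194a − 12b = 56.8.
Solving gives a = −0.30575, b = 0.20970.
Then c = 295.9 − a·571 − b·116 = 446.16.
At (640, 321): z_contact = −195.68 + 67.31 + 446.16 = 317.79 m.
Depth below ground = 401.8 − 317.79 = 84.0 m.

84.0 m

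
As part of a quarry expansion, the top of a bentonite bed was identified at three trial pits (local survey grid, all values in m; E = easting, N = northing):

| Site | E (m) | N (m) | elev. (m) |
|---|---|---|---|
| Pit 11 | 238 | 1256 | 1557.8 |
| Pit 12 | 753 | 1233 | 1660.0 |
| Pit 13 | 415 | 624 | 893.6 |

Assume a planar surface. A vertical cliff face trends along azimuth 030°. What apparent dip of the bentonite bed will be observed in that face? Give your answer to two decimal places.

47.59°

Two edge vectors: Pit 11→Pit 12 = (515, -23, 102.2), Pit 11→Pit 13 = (177, -632, -664.2).
Normal n = (Pit 11→Pit 12) × (Pit 11→Pit 13) = (79867, 360152.4, -321409).
So ∂z/∂E = −n_x/n_z = 0.24849 and ∂z/∂N = −n_y/n_z = 1.12054.
Unit vector along 030° is (sin 30°, cos 30°) = (0.5000, 0.8660).
Slope in that direction = a·(0.5000) + b·(0.8660) = 1.09466.
Apparent dip = arctan|1.09466| = 47.59° (true dip is 48.9°, so apparent ≤ true as expected).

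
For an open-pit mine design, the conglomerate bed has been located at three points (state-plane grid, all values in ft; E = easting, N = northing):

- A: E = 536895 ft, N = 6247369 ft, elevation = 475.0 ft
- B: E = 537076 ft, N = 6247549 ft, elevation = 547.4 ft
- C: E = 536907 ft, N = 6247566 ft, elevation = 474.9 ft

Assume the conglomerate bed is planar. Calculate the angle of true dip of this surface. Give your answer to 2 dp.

23.13°

Let the plane be z = a·E + b·N + c.
B−A: 181a + 180b = 72.4;  C−A: 12a + 197b = −0.1.
Solving gives a = 0.42633, b = −0.02648.
Gradient magnitude |∇z| = √(a² + b²) = √(0.18176 + 0.00070) = 0.42715.
True dip = arctan(0.42715) = 23.13°, dipping toward W (azimuth ≈ 274°).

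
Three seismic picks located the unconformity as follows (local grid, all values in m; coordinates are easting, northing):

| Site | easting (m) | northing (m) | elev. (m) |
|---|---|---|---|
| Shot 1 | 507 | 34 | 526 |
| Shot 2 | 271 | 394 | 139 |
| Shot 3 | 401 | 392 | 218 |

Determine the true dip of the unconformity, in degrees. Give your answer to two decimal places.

Let the plane be z = a·easting + b·northing + c.
Shot 2−Shot 1: −236a + 360b = −387;  Shot 3−Shot 1: −106a + 358b = −308.
Solving gives a = 0.59718, b = −0.68352.
Gradient magnitude |∇z| = √(a² + b²) = √(0.35662 + 0.46720) = 0.90764.
True dip = arctan(0.90764) = 42.23°, dipping toward NW (azimuth ≈ 319°).

42.23°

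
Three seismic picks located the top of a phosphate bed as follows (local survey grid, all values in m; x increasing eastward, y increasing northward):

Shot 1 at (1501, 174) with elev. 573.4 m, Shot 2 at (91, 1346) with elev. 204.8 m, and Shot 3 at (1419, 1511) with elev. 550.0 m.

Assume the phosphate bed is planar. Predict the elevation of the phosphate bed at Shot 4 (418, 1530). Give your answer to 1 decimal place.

289.6 m

Two edge vectors: Shot 1→Shot 2 = (-1410, 1172, -368.6), Shot 1→Shot 3 = (-82, 1337, -23.4).
Normal n = (Shot 1→Shot 2) × (Shot 1→Shot 3) = (465393.4, -2768.8, -1789066).
So ∂z/∂x = −n_x/n_z = 0.260132 and ∂z/∂y = −n_y/n_z = −0.001548.
Intercept c from Shot 1: 573.4 − 390.46 + 0.27 = 183.21.
At (418, 1530): z = 108.7 − 2.4 + 183.21 = 289.6 m.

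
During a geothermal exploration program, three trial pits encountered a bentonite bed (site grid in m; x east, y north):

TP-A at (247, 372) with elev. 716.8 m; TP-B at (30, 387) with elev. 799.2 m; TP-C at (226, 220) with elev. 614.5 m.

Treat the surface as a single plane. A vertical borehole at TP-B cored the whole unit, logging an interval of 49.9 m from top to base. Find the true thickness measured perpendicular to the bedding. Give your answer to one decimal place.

Two edge vectors: TP-A→TP-B = (-217, 15, 82.4), TP-A→TP-C = (-21, -152, -102.3).
Normal n = (TP-A→TP-B) × (TP-A→TP-C) = (10990.3, -23929.5, 33299).
So ∂z/∂x = −n_x/n_z = −0.33005 and ∂z/∂y = −n_y/n_z = 0.71863.
|∇z| = √(a²+b²) = 0.79079, so dip δ = arctan(0.79079) = 38.34°.
True thickness = vertical thickness × cos δ = 49.9 × cos 38.34° = 39.1 m.

39.1 m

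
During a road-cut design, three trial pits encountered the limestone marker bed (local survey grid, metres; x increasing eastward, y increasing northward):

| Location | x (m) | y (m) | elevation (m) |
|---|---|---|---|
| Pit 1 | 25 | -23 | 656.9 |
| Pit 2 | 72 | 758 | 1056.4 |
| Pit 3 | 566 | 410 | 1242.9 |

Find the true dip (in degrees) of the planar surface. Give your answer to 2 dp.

Two edge vectors: Pit 1→Pit 2 = (47, 781, 399.5), Pit 1→Pit 3 = (541, 433, 586).
Normal n = (Pit 1→Pit 2) × (Pit 1→Pit 3) = (284682.5, 188587.5, -402170).
So ∂z/∂x = −n_x/n_z = 0.70787 and ∂z/∂y = −n_y/n_z = 0.46892.
Gradient magnitude |∇z| = √(a² + b²) = √(0.50107 + 0.21989) = 0.84910.
True dip = arctan(0.84910) = 40.33°, dipping toward WSW (azimuth ≈ 236°).

40.33°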